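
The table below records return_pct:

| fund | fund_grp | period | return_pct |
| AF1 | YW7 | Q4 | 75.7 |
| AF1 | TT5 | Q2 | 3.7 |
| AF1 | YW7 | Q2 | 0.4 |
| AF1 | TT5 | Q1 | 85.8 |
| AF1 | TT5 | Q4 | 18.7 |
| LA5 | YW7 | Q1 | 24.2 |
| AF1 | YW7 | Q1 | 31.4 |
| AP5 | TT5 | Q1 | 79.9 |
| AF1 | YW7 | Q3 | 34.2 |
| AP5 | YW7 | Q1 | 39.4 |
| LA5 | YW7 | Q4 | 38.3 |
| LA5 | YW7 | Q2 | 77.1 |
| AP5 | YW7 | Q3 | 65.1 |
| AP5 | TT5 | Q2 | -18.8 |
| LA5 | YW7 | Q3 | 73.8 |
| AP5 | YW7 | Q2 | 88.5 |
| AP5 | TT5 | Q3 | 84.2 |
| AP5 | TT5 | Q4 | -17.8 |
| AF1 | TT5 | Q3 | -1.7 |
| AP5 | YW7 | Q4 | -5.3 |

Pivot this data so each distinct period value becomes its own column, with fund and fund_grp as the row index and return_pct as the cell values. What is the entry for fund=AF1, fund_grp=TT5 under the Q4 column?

18.7

Wide layout: rows indexed by fund and fund_grp, columns are the 4 distinct period values (Q4, Q2, Q1, Q3).
Cell (fund=AF1, fund_grp=TT5, period=Q4) draws from the long row where fund=AF1, fund_grp=TT5 and period=Q4, which has return_pct=18.7.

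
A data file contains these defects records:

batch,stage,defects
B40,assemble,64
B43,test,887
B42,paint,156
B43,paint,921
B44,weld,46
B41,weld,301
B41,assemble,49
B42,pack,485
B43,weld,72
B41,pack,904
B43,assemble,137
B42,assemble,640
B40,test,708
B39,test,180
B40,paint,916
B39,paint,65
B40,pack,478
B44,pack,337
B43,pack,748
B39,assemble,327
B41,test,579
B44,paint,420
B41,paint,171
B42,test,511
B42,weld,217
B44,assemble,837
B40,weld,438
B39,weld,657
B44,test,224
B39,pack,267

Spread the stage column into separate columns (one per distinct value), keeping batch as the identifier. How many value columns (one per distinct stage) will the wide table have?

5 distinct stage values: pack, weld, test, assemble, paint.

5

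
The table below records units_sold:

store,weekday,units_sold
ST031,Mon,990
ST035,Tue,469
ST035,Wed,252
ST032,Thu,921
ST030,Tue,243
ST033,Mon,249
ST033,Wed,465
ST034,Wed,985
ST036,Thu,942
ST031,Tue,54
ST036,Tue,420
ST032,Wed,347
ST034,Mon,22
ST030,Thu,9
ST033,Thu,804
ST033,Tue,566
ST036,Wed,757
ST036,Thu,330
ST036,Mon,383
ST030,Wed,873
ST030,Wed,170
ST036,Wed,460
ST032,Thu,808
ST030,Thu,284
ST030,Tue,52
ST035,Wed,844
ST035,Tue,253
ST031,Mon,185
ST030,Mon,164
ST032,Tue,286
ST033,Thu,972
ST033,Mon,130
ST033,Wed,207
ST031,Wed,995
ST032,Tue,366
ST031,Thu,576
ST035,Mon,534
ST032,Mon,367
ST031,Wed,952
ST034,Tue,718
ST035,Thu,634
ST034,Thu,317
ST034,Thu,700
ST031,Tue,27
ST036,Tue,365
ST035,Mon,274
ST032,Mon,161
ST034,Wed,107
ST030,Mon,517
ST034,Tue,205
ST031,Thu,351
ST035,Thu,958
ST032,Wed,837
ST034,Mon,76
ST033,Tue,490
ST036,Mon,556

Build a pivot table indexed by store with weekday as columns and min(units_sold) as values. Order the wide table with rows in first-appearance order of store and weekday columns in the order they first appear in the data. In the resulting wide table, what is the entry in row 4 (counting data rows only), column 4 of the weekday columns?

9

With rows in first-appearance order of store, row 4 is store=ST030. weekday columns in first-appearance order: Mon, Tue, Wed, Thu; column 4 is Thu.
Long rows with store=ST030, weekday=Thu: min(9, 284) = 9.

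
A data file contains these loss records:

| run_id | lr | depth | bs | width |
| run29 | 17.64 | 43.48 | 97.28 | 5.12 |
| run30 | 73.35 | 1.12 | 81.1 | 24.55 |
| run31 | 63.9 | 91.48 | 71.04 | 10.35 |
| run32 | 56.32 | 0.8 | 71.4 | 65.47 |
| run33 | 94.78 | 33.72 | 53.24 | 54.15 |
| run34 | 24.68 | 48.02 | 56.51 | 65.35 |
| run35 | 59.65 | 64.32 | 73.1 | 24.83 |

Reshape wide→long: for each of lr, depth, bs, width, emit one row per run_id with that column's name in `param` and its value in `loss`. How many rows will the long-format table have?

7 run_id values × 4 melted columns = 28 rows.

28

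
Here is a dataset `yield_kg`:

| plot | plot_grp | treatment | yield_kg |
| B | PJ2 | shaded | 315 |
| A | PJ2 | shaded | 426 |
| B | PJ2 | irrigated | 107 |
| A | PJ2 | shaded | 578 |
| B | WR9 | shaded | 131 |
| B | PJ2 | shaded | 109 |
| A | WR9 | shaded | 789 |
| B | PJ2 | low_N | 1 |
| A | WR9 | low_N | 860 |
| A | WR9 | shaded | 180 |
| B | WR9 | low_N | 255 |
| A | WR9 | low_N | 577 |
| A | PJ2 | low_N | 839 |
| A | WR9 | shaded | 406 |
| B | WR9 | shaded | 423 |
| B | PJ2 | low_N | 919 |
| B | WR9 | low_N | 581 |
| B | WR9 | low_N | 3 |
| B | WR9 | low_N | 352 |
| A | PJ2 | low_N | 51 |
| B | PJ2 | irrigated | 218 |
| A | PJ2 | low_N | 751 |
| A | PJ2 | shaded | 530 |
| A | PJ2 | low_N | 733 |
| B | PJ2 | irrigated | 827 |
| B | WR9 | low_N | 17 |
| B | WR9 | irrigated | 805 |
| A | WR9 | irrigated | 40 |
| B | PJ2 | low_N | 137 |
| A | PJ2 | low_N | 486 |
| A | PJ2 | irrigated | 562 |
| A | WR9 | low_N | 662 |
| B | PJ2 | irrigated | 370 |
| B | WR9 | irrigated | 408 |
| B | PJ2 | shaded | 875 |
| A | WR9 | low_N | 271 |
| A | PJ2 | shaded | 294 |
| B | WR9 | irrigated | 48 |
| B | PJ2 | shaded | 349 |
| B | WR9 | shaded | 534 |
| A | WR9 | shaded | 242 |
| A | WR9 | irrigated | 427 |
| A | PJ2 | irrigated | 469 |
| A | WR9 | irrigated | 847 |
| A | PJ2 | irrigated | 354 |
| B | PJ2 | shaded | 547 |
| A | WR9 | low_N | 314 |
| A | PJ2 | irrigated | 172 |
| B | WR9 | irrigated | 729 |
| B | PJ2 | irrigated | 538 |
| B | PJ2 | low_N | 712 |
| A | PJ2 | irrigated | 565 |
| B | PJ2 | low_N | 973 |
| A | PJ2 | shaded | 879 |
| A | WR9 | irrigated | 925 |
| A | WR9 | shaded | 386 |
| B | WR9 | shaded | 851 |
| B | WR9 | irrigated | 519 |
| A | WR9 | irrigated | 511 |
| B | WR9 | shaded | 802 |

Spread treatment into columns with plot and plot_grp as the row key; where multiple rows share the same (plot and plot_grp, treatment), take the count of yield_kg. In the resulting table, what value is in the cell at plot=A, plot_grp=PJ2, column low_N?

Rows with plot=A, plot_grp=PJ2 and treatment=low_N: yield_kg values are 839, 51, 751, 733, 486.
5 rows match — count = 5.

5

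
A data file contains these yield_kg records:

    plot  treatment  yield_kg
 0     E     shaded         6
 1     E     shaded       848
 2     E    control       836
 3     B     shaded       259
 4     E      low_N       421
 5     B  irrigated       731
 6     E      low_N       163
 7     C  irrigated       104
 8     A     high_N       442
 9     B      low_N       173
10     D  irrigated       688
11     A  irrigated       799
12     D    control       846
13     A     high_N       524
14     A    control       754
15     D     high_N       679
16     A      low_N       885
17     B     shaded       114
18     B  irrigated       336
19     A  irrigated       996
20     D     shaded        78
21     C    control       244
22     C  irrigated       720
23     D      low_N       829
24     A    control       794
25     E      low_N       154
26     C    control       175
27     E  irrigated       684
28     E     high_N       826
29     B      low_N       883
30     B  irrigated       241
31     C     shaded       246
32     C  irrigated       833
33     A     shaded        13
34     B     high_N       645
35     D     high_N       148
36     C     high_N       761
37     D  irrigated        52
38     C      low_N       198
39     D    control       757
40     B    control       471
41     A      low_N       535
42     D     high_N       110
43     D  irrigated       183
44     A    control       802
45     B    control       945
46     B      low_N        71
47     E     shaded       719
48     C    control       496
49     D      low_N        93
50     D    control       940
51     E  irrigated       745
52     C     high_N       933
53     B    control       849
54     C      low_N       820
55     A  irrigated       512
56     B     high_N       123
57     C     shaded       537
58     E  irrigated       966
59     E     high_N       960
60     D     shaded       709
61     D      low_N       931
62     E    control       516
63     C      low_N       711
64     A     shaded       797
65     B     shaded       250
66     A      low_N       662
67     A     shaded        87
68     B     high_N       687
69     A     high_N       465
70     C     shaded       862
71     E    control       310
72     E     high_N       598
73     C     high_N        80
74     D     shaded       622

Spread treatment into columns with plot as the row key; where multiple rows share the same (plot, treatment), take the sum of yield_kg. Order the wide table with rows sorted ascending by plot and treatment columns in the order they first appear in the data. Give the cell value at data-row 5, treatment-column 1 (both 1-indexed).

With rows sorted ascending by plot, row 5 is plot=E. treatment columns in first-appearance order: shaded, control, low_N, irrigated, high_N; column 1 is shaded.
Long rows with plot=E, treatment=shaded: 6 + 848 + 719 = 1573.

1573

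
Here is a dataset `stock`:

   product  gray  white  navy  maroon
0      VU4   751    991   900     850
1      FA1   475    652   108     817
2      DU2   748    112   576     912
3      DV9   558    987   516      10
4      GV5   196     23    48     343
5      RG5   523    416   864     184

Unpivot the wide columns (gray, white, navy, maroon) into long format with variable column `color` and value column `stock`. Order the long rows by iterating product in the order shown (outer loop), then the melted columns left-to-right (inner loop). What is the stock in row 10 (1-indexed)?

24 rows total (6 × 4). Row 10: index ⌊(10-1)/4⌋ = 2 into product → DU2; (10-1) mod 4 = 1 into the melted columns → white.
So row 10 is (DU2, white, 112); stock = 112.

112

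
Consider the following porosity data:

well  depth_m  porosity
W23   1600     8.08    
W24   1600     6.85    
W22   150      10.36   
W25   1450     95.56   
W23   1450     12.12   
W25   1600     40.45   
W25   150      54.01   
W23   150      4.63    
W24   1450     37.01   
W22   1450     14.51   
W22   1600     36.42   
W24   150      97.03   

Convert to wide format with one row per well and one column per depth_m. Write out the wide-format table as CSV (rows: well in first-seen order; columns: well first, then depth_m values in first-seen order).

well,1600,150,1450
W23,8.08,4.63,12.12
W24,6.85,97.03,37.01
W22,36.42,10.36,14.51
W25,40.45,54.01,95.56

Columns: well plus the 3 distinct depth_m values (1600, 150, 1450).
For example, row W23 column 1600 takes porosity=8.08 from the long row (W23, 1600).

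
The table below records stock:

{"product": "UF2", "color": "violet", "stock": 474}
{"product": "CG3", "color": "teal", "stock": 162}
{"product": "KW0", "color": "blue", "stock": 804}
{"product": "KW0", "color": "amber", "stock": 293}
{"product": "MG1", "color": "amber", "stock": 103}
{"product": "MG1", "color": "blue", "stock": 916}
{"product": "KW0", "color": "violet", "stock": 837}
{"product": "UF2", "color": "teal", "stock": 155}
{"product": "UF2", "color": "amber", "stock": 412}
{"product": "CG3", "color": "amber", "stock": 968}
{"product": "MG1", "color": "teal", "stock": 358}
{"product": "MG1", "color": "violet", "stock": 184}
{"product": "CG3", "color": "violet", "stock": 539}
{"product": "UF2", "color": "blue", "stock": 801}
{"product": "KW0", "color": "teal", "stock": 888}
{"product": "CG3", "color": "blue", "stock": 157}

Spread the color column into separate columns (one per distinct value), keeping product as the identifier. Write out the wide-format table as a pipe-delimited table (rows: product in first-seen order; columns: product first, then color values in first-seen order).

Columns: product plus the 4 distinct color values (violet, teal, blue, amber).
For example, row UF2 column violet takes stock=474 from the long row (UF2, violet).

| product | violet | teal | blue | amber |
| UF2 | 474 | 155 | 801 | 412 |
| CG3 | 539 | 162 | 157 | 968 |
| KW0 | 837 | 888 | 804 | 293 |
| MG1 | 184 | 358 | 916 | 103 |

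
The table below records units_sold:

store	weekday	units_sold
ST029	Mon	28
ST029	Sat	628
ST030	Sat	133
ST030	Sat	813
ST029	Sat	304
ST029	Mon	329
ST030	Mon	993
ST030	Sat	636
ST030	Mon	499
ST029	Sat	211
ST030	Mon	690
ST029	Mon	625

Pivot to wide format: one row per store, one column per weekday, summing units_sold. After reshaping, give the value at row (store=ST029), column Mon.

982

Rows with store=ST029 and weekday=Mon: units_sold values are 28, 329, 625.
28 + 329 + 625 = 982.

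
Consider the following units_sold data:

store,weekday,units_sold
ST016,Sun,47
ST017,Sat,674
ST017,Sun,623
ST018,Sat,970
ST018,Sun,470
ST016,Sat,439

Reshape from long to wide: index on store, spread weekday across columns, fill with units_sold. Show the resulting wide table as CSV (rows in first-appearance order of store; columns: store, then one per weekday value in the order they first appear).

store,Sun,Sat
ST016,47,439
ST017,623,674
ST018,470,970

Columns: store plus the 2 distinct weekday values (Sun, Sat).
For example, row ST016 column Sun takes units_sold=47 from the long row (ST016, Sun).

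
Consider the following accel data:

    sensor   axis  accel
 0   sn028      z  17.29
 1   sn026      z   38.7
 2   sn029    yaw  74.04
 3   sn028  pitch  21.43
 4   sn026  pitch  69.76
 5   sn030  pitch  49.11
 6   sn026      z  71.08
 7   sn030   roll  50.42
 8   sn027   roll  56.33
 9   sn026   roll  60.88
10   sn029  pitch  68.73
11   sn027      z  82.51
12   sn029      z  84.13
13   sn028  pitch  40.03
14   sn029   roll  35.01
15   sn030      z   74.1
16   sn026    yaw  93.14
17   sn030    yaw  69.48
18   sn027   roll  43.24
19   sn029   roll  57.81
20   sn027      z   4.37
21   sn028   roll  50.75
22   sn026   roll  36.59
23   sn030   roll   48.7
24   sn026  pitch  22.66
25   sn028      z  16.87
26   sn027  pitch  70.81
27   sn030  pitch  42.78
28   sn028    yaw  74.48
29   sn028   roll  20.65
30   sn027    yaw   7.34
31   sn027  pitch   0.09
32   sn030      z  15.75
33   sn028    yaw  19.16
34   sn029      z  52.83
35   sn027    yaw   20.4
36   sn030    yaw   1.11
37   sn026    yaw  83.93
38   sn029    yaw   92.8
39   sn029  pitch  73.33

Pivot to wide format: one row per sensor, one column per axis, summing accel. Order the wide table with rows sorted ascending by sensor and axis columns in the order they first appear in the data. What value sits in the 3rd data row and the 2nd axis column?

With rows sorted ascending by sensor, row 3 is sensor=sn028. axis columns in first-appearance order: z, yaw, pitch, roll; column 2 is yaw.
Long rows with sensor=sn028, axis=yaw: 74.48 + 19.16 = 93.64.

93.64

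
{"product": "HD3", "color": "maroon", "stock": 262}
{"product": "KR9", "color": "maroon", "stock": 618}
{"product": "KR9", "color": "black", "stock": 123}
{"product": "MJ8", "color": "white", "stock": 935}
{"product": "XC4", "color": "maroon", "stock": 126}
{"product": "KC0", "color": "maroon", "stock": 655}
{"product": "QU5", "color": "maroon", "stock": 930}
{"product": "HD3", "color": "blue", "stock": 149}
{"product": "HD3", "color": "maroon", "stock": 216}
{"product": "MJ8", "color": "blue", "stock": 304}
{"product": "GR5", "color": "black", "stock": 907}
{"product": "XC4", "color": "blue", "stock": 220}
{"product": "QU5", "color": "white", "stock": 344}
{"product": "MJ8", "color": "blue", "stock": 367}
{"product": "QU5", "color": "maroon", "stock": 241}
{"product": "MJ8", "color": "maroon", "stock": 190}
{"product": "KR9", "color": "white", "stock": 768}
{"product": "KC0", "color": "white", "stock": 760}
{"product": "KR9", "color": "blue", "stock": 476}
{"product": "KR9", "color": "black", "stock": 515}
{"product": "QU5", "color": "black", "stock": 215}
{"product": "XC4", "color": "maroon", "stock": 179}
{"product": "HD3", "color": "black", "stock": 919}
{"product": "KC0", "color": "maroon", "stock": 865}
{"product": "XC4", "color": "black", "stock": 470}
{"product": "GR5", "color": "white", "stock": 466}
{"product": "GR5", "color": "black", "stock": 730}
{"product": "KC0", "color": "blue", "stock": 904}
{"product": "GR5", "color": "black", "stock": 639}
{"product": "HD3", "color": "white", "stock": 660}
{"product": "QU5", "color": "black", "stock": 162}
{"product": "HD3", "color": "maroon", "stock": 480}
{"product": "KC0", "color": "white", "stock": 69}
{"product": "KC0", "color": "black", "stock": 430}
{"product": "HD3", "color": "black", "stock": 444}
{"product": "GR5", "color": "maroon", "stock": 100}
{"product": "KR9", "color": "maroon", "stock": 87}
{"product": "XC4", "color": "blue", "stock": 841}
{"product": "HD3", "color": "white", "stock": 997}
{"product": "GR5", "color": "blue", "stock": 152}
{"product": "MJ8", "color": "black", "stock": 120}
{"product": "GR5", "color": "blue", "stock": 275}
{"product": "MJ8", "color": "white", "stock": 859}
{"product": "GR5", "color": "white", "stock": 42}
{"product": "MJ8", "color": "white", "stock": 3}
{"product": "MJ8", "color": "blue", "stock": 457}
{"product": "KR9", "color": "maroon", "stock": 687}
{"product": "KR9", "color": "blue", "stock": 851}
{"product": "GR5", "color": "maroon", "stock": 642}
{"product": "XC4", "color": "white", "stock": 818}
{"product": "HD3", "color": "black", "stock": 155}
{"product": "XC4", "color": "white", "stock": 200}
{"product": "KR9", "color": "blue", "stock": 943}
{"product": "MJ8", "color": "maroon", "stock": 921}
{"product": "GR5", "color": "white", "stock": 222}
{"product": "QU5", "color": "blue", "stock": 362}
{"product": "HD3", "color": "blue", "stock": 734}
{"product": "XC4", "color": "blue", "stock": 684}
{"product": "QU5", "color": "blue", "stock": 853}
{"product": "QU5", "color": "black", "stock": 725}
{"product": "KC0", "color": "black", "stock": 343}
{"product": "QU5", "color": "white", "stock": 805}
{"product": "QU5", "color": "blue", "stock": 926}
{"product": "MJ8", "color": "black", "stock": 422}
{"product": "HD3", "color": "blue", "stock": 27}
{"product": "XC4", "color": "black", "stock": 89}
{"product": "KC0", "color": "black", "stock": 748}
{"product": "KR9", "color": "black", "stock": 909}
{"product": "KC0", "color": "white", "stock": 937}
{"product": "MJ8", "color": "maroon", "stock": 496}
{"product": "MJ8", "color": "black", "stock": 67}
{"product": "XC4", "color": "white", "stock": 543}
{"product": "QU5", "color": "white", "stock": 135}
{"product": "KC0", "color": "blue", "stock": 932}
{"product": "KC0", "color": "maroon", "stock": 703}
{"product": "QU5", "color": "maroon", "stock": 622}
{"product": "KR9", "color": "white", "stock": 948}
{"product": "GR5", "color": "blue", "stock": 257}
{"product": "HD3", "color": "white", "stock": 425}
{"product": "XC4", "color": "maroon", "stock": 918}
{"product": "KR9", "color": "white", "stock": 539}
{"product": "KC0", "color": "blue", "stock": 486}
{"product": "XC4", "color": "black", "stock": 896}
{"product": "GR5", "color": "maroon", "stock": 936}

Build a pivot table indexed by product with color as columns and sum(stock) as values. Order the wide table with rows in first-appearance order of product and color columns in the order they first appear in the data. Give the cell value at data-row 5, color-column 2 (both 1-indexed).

With rows in first-appearance order of product, row 5 is product=KC0. color columns in first-appearance order: maroon, black, white, blue; column 2 is black.
Long rows with product=KC0, color=black: 430 + 343 + 748 = 1521.

1521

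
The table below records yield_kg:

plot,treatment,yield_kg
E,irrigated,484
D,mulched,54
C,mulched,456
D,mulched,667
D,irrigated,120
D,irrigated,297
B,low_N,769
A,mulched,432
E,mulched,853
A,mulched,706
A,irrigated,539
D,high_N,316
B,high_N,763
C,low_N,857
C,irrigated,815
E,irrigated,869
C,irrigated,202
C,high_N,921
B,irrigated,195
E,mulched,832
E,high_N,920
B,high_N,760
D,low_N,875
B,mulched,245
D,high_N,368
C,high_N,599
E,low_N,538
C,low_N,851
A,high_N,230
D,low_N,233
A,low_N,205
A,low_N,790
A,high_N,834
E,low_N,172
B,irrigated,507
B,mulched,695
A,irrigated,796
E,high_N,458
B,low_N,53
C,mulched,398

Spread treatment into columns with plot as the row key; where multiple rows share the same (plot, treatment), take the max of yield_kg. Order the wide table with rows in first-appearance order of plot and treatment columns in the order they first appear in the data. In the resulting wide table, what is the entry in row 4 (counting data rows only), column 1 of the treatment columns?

507

With rows in first-appearance order of plot, row 4 is plot=B. treatment columns in first-appearance order: irrigated, mulched, low_N, high_N; column 1 is irrigated.
Long rows with plot=B, treatment=irrigated: max(195, 507) = 507.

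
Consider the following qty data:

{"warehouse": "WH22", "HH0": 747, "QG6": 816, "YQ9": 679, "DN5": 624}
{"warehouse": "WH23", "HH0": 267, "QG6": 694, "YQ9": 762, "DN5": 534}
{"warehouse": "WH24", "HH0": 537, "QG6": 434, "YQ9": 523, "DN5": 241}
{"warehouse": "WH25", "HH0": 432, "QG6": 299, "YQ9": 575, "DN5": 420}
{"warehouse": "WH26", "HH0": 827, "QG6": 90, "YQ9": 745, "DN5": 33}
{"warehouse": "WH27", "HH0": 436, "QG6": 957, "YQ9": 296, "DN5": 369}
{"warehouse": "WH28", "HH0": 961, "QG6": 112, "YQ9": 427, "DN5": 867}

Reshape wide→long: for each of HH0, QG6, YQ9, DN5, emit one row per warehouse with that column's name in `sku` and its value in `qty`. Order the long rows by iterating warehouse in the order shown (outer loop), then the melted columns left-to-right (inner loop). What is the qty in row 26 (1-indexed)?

112

28 rows total (7 × 4). Row 26: index ⌊(26-1)/4⌋ = 6 into warehouse → WH28; (26-1) mod 4 = 1 into the melted columns → QG6.
So row 26 is (WH28, QG6, 112); qty = 112.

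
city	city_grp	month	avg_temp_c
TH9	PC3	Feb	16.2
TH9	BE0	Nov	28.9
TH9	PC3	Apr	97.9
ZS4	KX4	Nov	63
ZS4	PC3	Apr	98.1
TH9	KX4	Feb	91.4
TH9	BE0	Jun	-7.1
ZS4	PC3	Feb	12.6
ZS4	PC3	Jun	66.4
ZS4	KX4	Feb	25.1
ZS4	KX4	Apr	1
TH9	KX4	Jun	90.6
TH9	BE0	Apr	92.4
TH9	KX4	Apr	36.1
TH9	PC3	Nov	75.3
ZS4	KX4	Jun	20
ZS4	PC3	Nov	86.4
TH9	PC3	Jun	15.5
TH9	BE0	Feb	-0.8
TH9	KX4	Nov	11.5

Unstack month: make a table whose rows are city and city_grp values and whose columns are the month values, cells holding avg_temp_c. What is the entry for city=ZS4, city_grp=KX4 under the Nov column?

Wide layout: rows indexed by city and city_grp, columns are the 4 distinct month values (Feb, Nov, Apr, Jun).
Cell (city=ZS4, city_grp=KX4, month=Nov) draws from the long row where city=ZS4, city_grp=KX4 and month=Nov, which has avg_temp_c=63.

63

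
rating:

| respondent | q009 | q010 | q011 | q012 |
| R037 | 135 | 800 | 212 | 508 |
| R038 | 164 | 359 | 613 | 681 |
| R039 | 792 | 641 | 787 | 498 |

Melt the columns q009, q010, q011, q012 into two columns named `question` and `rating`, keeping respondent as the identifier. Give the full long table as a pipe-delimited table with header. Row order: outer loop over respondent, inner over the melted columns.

| respondent | question | rating |
| R037 | q009 | 135 |
| R037 | q010 | 800 |
| R037 | q011 | 212 |
| R037 | q012 | 508 |
| R038 | q009 | 164 |
| R038 | q010 | 359 |
| R038 | q011 | 613 |
| R038 | q012 | 681 |
| R039 | q009 | 792 |
| R039 | q010 | 641 |
| R039 | q011 | 787 |
| R039 | q012 | 498 |

Each (respondent, column) pair becomes one row: 3 × 4 = 12 rows.
For example, (R037, q009) → rating=135.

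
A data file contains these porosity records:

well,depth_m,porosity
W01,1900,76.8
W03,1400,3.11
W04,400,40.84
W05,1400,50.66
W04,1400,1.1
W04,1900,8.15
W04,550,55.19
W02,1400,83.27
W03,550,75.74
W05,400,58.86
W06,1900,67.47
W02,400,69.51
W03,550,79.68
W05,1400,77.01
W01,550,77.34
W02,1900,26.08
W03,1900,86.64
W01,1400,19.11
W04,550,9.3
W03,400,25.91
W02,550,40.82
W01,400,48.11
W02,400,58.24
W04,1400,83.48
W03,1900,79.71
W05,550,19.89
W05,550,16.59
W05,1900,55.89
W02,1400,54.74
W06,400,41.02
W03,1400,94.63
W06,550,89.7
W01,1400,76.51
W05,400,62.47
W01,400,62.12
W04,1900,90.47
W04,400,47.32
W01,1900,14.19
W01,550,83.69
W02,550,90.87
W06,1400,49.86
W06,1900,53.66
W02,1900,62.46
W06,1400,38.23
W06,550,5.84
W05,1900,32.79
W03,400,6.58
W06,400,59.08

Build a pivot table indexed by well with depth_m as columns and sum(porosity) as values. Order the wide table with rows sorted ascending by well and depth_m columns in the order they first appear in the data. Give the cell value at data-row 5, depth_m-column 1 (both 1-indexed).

88.68

With rows sorted ascending by well, row 5 is well=W05. depth_m columns in first-appearance order: 1900, 1400, 400, 550; column 1 is 1900.
Long rows with well=W05, depth_m=1900: 55.89 + 32.79 = 88.68.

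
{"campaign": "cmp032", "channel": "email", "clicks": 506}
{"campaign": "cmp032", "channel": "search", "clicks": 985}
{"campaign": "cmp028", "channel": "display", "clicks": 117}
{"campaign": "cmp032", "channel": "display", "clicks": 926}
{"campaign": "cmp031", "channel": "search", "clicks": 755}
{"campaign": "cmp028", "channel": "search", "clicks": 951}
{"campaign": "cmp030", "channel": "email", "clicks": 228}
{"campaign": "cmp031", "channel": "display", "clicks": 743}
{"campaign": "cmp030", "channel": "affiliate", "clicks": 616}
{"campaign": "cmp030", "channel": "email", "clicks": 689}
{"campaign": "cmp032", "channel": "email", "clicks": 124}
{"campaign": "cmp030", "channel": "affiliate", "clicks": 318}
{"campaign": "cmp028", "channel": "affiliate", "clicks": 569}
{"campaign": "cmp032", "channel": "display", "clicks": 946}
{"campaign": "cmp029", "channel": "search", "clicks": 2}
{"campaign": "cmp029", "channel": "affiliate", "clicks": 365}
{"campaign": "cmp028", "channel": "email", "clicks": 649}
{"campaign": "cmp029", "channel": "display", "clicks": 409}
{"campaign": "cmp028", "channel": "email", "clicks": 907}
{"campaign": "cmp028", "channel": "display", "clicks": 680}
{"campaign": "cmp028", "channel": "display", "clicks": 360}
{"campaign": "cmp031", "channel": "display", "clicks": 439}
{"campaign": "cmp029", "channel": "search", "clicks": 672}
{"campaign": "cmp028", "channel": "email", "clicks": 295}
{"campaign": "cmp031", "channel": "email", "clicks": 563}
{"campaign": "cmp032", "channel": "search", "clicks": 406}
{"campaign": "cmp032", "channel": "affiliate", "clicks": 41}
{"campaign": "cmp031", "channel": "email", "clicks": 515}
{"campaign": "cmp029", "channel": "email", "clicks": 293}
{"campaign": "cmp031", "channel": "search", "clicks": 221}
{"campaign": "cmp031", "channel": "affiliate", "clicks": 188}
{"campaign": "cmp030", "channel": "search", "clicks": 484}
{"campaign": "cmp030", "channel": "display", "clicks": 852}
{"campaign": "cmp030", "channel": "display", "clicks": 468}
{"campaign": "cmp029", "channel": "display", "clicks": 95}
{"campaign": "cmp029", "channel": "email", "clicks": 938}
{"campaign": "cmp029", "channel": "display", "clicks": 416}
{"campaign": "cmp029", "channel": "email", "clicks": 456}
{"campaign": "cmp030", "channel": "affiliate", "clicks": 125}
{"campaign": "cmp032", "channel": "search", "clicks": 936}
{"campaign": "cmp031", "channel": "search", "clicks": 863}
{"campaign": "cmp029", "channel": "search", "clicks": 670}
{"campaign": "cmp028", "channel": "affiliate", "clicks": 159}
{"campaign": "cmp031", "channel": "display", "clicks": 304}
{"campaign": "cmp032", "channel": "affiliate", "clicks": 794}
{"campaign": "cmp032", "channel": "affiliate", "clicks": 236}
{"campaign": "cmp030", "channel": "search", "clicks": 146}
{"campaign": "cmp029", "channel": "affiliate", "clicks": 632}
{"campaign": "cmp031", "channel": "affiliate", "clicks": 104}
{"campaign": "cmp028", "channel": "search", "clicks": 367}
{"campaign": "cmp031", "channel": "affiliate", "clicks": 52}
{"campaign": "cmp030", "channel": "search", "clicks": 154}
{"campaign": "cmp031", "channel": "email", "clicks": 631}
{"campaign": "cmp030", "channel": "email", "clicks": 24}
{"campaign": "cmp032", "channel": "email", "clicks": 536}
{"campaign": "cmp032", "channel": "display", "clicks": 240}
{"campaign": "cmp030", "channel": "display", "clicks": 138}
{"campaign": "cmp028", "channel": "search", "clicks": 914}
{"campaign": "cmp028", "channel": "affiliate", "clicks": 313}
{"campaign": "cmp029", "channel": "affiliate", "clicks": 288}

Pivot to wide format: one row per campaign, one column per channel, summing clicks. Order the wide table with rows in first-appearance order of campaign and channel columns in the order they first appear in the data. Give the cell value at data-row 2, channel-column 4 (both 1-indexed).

With rows in first-appearance order of campaign, row 2 is campaign=cmp028. channel columns in first-appearance order: email, search, display, affiliate; column 4 is affiliate.
Long rows with campaign=cmp028, channel=affiliate: 569 + 159 + 313 = 1041.

1041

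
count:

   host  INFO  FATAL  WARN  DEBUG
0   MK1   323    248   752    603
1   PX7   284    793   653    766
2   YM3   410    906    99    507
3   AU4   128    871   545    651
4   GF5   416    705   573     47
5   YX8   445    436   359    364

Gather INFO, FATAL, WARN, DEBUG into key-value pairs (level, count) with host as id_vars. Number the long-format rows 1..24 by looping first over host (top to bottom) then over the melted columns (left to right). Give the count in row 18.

24 rows total (6 × 4). Row 18: index ⌊(18-1)/4⌋ = 4 into host → GF5; (18-1) mod 4 = 1 into the melted columns → FATAL.
So row 18 is (GF5, FATAL, 705); count = 705.

705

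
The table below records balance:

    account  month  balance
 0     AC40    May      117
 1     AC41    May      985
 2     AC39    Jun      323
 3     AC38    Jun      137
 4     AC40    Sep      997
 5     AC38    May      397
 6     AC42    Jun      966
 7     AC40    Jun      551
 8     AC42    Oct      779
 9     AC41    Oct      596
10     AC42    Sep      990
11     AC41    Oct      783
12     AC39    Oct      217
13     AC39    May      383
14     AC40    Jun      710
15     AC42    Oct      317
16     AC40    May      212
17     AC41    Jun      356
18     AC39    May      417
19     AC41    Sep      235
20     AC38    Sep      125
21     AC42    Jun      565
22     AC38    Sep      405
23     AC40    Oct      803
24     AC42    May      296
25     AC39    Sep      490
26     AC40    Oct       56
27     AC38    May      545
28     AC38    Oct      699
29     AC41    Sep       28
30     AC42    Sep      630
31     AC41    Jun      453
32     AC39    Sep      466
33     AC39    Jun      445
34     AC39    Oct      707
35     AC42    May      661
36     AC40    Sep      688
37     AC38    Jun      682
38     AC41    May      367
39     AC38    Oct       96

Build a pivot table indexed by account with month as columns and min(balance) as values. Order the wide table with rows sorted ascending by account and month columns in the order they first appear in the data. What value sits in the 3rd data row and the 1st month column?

117

With rows sorted ascending by account, row 3 is account=AC40. month columns in first-appearance order: May, Jun, Sep, Oct; column 1 is May.
Long rows with account=AC40, month=May: min(117, 212) = 117.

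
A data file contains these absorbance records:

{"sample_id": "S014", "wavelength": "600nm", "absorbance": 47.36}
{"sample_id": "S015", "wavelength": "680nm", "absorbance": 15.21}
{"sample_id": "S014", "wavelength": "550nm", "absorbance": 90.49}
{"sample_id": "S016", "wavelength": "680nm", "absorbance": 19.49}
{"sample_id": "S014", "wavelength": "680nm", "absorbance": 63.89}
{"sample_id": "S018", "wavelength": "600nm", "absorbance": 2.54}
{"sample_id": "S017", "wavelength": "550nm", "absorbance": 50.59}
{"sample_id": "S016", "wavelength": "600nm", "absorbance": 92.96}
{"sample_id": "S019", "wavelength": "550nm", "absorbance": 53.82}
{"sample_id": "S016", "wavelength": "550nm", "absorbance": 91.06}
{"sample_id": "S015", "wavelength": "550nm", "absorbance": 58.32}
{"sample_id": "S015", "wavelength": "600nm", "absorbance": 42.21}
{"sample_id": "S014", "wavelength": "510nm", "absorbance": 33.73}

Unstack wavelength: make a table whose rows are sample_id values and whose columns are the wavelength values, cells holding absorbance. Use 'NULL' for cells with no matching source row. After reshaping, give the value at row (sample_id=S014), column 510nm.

33.73

The long row with sample_id=S014, wavelength=510nm has absorbance=33.73.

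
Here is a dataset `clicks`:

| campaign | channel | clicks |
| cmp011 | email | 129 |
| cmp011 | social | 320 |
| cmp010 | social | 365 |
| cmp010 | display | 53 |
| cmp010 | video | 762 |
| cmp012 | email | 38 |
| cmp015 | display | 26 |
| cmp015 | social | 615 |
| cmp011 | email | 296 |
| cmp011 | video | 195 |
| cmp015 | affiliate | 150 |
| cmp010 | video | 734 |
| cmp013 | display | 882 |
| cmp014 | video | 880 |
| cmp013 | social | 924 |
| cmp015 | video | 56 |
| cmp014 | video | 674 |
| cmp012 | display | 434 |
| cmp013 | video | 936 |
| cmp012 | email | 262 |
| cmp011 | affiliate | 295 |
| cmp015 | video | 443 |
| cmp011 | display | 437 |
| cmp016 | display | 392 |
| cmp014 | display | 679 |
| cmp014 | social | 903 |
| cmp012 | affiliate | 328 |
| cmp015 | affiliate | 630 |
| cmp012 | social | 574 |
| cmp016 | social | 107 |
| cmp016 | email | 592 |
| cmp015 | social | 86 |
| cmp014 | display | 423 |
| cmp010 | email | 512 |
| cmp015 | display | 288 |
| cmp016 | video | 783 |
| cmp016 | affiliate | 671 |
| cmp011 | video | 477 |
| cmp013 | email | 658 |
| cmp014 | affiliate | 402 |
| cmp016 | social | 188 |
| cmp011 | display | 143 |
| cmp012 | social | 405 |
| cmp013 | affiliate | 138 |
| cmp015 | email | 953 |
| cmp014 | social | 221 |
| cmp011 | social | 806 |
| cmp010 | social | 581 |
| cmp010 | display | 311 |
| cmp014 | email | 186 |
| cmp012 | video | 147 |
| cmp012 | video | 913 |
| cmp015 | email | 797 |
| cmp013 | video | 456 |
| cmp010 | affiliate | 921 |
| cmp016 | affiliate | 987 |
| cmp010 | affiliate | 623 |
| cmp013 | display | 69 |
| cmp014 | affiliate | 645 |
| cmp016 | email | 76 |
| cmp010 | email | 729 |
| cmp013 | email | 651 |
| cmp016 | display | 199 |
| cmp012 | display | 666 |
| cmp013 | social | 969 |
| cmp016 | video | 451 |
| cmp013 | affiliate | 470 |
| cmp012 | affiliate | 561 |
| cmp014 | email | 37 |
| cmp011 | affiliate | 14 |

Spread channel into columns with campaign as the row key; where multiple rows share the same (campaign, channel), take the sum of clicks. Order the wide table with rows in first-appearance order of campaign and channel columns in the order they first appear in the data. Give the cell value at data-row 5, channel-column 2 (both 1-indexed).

1893

With rows in first-appearance order of campaign, row 5 is campaign=cmp013. channel columns in first-appearance order: email, social, display, video, affiliate; column 2 is social.
Long rows with campaign=cmp013, channel=social: 924 + 969 = 1893.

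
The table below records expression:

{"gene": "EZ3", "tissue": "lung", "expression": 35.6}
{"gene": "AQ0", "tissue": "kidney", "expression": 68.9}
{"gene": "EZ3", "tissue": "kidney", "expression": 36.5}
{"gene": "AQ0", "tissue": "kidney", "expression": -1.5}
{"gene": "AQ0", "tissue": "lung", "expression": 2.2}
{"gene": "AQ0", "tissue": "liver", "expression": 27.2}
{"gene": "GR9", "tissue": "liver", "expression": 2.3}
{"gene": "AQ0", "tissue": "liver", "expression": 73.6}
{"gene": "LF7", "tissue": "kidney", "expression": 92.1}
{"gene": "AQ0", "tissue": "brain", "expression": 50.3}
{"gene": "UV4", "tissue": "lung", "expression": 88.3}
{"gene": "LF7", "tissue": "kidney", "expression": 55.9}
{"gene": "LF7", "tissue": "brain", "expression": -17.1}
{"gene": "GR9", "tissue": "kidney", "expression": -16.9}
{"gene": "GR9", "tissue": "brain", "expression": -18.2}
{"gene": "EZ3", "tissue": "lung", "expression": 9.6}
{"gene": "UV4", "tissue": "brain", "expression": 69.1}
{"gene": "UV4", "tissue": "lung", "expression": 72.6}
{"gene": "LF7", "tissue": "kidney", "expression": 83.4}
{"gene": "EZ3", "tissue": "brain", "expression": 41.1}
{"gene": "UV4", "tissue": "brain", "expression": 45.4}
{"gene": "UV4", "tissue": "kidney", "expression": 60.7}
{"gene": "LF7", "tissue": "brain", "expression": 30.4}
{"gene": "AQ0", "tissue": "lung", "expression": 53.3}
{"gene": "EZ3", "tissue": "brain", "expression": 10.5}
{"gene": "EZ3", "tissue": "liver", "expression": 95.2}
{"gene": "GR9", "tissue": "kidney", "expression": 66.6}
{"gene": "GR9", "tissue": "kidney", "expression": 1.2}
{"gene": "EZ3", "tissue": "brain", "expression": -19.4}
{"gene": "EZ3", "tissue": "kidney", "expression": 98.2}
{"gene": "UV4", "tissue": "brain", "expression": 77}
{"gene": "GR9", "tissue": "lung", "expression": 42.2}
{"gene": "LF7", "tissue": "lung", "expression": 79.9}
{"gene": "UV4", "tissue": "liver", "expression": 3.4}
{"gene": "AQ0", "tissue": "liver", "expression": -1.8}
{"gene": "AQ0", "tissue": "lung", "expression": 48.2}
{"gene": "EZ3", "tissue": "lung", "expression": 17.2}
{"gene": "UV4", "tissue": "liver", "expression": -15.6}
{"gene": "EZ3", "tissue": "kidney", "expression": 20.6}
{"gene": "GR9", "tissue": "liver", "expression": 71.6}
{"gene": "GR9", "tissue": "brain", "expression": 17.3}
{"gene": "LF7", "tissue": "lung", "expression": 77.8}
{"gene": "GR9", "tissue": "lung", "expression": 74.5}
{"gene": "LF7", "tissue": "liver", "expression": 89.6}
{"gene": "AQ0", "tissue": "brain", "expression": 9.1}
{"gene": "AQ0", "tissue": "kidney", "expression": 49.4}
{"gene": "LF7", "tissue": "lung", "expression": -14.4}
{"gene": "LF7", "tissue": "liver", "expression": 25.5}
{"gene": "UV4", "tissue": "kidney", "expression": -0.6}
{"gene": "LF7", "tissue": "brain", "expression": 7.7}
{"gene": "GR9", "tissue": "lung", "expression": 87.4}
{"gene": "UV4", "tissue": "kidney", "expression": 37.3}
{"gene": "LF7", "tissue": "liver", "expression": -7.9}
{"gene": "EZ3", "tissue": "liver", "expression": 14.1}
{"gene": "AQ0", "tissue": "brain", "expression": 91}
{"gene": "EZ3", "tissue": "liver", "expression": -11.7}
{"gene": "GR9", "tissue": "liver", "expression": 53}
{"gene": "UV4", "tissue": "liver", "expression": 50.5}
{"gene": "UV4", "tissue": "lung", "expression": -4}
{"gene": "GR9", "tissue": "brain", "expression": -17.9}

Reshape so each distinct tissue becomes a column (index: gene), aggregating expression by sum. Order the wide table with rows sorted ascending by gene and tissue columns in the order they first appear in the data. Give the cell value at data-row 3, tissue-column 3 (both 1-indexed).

With rows sorted ascending by gene, row 3 is gene=GR9. tissue columns in first-appearance order: lung, kidney, liver, brain; column 3 is liver.
Long rows with gene=GR9, tissue=liver: 2.3 + 71.6 + 53 = 126.9.

126.9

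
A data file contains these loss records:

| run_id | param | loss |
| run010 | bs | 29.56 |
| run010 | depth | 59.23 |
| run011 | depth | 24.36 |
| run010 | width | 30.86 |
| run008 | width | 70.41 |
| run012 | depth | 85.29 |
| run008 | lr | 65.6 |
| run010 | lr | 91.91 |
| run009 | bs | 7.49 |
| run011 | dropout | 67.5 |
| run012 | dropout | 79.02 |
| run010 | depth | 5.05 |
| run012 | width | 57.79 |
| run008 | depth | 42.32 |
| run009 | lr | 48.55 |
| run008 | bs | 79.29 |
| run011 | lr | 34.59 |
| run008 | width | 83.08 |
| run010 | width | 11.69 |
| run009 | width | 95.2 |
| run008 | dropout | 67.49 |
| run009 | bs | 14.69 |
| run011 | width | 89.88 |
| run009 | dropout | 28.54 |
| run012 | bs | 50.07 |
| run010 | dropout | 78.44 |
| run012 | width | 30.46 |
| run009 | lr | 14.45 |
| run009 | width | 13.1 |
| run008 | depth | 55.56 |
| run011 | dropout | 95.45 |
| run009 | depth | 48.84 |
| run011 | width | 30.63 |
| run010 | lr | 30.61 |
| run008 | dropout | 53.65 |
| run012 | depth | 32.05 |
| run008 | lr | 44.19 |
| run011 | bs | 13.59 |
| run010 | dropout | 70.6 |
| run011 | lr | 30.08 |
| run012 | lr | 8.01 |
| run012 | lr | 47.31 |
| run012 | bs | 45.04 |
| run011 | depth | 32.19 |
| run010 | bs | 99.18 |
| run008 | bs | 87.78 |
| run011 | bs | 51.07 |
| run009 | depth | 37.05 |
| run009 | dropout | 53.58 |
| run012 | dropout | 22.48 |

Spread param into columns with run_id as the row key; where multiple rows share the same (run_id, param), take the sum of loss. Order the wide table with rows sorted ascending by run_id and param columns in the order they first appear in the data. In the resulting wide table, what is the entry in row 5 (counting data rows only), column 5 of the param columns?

With rows sorted ascending by run_id, row 5 is run_id=run012. param columns in first-appearance order: bs, depth, width, lr, dropout; column 5 is dropout.
Long rows with run_id=run012, param=dropout: 79.02 + 22.48 = 101.50.

101.50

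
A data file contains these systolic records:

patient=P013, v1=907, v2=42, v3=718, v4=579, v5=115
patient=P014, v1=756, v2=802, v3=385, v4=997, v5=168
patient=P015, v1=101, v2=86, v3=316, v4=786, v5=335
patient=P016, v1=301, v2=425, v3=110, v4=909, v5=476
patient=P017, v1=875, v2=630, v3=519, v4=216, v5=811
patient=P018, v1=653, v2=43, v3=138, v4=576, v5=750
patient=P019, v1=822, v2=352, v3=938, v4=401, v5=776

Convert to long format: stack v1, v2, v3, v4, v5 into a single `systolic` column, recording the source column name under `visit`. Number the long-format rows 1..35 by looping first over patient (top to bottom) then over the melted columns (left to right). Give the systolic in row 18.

110

35 rows total (7 × 5). Row 18: index ⌊(18-1)/5⌋ = 3 into patient → P016; (18-1) mod 5 = 2 into the melted columns → v3.
So row 18 is (P016, v3, 110); systolic = 110.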